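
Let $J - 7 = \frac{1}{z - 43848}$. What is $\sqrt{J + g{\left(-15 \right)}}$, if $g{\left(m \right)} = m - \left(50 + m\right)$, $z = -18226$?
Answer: $\frac{i \sqrt{165686865542}}{62074} \approx 6.5574 i$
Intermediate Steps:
$g{\left(m \right)} = -50$
$J = \frac{434517}{62074}$ ($J = 7 + \frac{1}{-18226 - 43848} = 7 + \frac{1}{-62074} = 7 - \frac{1}{62074} = \frac{434517}{62074} \approx 7.0$)
$\sqrt{J + g{\left(-15 \right)}} = \sqrt{\frac{434517}{62074} - 50} = \sqrt{- \frac{2669183}{62074}} = \frac{i \sqrt{165686865542}}{62074}$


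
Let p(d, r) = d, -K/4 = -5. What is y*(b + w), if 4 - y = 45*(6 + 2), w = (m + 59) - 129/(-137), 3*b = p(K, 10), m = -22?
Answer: -6526904/411 ≈ -15881.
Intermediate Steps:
K = 20 (K = -4*(-5) = 20)
b = 20/3 (b = (1/3)*20 = 20/3 ≈ 6.6667)
w = 5198/137 (w = (-22 + 59) - 129/(-137) = 37 - 129*(-1/137) = 37 + 129/137 = 5198/137 ≈ 37.942)
y = -356 (y = 4 - 45*(6 + 2) = 4 - 45*8 = 4 - 1*360 = 4 - 360 = -356)
y*(b + w) = -356*(20/3 + 5198/137) = -356*18334/411 = -6526904/411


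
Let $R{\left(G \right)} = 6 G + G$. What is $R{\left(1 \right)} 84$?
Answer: $588$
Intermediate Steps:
$R{\left(G \right)} = 7 G$
$R{\left(1 \right)} 84 = 7 \cdot 1 \cdot 84 = 7 \cdot 84 = 588$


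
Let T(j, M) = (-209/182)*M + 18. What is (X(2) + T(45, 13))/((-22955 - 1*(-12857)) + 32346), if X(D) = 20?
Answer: 323/311472 ≈ 0.0010370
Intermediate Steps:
T(j, M) = 18 - 209*M/182 (T(j, M) = (-209*1/182)*M + 18 = -209*M/182 + 18 = 18 - 209*M/182)
(X(2) + T(45, 13))/((-22955 - 1*(-12857)) + 32346) = (20 + (18 - 209/182*13))/((-22955 - 1*(-12857)) + 32346) = (20 + (18 - 209/14))/((-22955 + 12857) + 32346) = (20 + 43/14)/(-10098 + 32346) = (323/14)/22248 = (323/14)*(1/22248) = 323/311472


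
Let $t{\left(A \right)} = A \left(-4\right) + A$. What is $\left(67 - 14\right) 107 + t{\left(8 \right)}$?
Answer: $5647$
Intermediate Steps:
$t{\left(A \right)} = - 3 A$ ($t{\left(A \right)} = - 4 A + A = - 3 A$)
$\left(67 - 14\right) 107 + t{\left(8 \right)} = \left(67 - 14\right) 107 - 24 = 53 \cdot 107 - 24 = 5671 - 24 = 5647$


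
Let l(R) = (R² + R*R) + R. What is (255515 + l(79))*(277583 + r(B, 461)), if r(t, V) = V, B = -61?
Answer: 74536923344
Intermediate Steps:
l(R) = R + 2*R² (l(R) = (R² + R²) + R = 2*R² + R = R + 2*R²)
(255515 + l(79))*(277583 + r(B, 461)) = (255515 + 79*(1 + 2*79))*(277583 + 461) = (255515 + 79*(1 + 158))*278044 = (255515 + 79*159)*278044 = (255515 + 12561)*278044 = 268076*278044 = 74536923344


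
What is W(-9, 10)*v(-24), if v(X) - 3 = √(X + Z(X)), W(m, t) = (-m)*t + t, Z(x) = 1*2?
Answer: 300 + 100*I*√22 ≈ 300.0 + 469.04*I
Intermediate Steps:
Z(x) = 2
W(m, t) = t - m*t (W(m, t) = -m*t + t = t - m*t)
v(X) = 3 + √(2 + X) (v(X) = 3 + √(X + 2) = 3 + √(2 + X))
W(-9, 10)*v(-24) = (10*(1 - 1*(-9)))*(3 + √(2 - 24)) = (10*(1 + 9))*(3 + √(-22)) = (10*10)*(3 + I*√22) = 100*(3 + I*√22) = 300 + 100*I*√22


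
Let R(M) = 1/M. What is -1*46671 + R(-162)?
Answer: -7560703/162 ≈ -46671.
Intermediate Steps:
-1*46671 + R(-162) = -1*46671 + 1/(-162) = -46671 - 1/162 = -7560703/162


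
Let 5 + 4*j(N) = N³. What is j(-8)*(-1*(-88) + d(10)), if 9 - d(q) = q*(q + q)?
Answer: 53251/4 ≈ 13313.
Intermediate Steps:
d(q) = 9 - 2*q² (d(q) = 9 - q*(q + q) = 9 - q*2*q = 9 - 2*q²)
j(N) = -5/4 + N³/4
j(-8)*(-1*(-88) + d(10)) = (-5/4 + (¼)*(-8)³)*(-1*(-88) + (9 - 2*10²)) = (-5/4 + (¼)*(-512))*(88 + (9 - 2*100)) = (-5/4 - 128)*(88 + (9 - 200)) = -517*(88 - 191)/4 = -517/4*(-103) = 53251/4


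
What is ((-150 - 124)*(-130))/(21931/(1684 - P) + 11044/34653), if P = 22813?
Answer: -8693455633980/175542089 ≈ -49524.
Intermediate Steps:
((-150 - 124)*(-130))/(21931/(1684 - P) + 11044/34653) = ((-150 - 124)*(-130))/(21931/(1684 - 1*22813) + 11044/34653) = (-274*(-130))/(21931/(1684 - 22813) + 11044*(1/34653)) = 35620/(21931/(-21129) + 11044/34653) = 35620/(21931*(-1/21129) + 11044/34653) = 35620/(-21931/21129 + 11044/34653) = 35620/(-175542089/244061079) = 35620*(-244061079/175542089) = -8693455633980/175542089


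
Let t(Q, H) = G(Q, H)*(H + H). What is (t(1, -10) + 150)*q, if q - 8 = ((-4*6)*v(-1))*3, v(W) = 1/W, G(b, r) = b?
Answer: 10400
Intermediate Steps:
q = 80 (q = 8 + (-4*6/(-1))*3 = 8 - 24*(-1)*3 = 8 + 24*3 = 8 + 72 = 80)
t(Q, H) = 2*H*Q (t(Q, H) = Q*(H + H) = Q*(2*H) = 2*H*Q)
(t(1, -10) + 150)*q = (2*(-10)*1 + 150)*80 = (-20 + 150)*80 = 130*80 = 10400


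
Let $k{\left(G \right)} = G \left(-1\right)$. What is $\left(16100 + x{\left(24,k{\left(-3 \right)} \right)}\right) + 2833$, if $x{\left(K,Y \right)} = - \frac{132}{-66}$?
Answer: $18935$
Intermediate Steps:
$k{\left(G \right)} = - G$
$x{\left(K,Y \right)} = 2$ ($x{\left(K,Y \right)} = \left(-132\right) \left(- \frac{1}{66}\right) = 2$)
$\left(16100 + x{\left(24,k{\left(-3 \right)} \right)}\right) + 2833 = \left(16100 + 2\right) + 2833 = 16102 + 2833 = 18935$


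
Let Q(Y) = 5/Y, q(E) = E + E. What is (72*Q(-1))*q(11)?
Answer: -7920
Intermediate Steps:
q(E) = 2*E
(72*Q(-1))*q(11) = (72*(5/(-1)))*(2*11) = (72*(5*(-1)))*22 = (72*(-5))*22 = -360*22 = -7920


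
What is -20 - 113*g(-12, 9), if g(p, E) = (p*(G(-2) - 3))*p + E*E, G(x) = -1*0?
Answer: 39643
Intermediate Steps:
G(x) = 0
g(p, E) = E² - 3*p² (g(p, E) = (p*(0 - 3))*p + E*E = (p*(-3))*p + E² = (-3*p)*p + E² = -3*p² + E² = E² - 3*p²)
-20 - 113*g(-12, 9) = -20 - 113*(9² - 3*(-12)²) = -20 - 113*(81 - 3*144) = -20 - 113*(81 - 432) = -20 - 113*(-351) = -20 + 39663 = 39643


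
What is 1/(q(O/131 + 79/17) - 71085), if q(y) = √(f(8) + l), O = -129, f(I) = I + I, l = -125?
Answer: -71085/5053077334 - I*√109/5053077334 ≈ -1.4068e-5 - 2.0661e-9*I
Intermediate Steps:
f(I) = 2*I
q(y) = I*√109 (q(y) = √(2*8 - 125) = √(16 - 125) = √(-109) = I*√109)
1/(q(O/131 + 79/17) - 71085) = 1/(I*√109 - 71085) = 1/(-71085 + I*√109)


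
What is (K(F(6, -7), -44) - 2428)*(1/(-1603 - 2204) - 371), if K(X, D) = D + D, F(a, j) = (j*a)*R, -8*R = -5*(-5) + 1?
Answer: 3553593368/3807 ≈ 9.3344e+5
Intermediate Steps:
R = -13/4 (R = -(-5*(-5) + 1)/8 = -(25 + 1)/8 = -⅛*26 = -13/4 ≈ -3.2500)
F(a, j) = -13*a*j/4 (F(a, j) = (j*a)*(-13/4) = (a*j)*(-13/4) = -13*a*j/4)
K(X, D) = 2*D
(K(F(6, -7), -44) - 2428)*(1/(-1603 - 2204) - 371) = (2*(-44) - 2428)*(1/(-1603 - 2204) - 371) = (-88 - 2428)*(1/(-3807) - 371) = -2516*(-1/3807 - 371) = -2516*(-1412398/3807) = 3553593368/3807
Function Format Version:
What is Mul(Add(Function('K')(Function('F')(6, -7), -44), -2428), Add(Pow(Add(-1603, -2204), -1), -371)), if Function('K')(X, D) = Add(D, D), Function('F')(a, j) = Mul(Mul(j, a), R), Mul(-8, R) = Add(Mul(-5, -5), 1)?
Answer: Rational(3553593368, 3807) ≈ 9.3344e+5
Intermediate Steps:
R = Rational(-13, 4) (R = Mul(Rational(-1, 8), Add(Mul(-5, -5), 1)) = Mul(Rational(-1, 8), Add(25, 1)) = Mul(Rational(-1, 8), 26) = Rational(-13, 4) ≈ -3.2500)
Function('F')(a, j) = Mul(Rational(-13, 4), a, j) (Function('F')(a, j) = Mul(Mul(j, a), Rational(-13, 4)) = Mul(Mul(a, j), Rational(-13, 4)) = Mul(Rational(-13, 4), a, j))
Function('K')(X, D) = Mul(2, D)
Mul(Add(Function('K')(Function('F')(6, -7), -44), -2428), Add(Pow(Add(-1603, -2204), -1), -371)) = Mul(Add(Mul(2, -44), -2428), Add(Pow(Add(-1603, -2204), -1), -371)) = Mul(Add(-88, -2428), Add(Pow(-3807, -1), -371)) = Mul(-2516, Add(Rational(-1, 3807), -371)) = Mul(-2516, Rational(-1412398, 3807)) = Rational(3553593368, 3807)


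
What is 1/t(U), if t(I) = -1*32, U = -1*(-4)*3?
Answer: -1/32 ≈ -0.031250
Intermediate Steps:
U = 12 (U = 4*3 = 12)
t(I) = -32
1/t(U) = 1/(-32) = -1/32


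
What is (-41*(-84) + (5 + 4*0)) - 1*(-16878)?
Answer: 20327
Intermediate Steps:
(-41*(-84) + (5 + 4*0)) - 1*(-16878) = (3444 + (5 + 0)) + 16878 = (3444 + 5) + 16878 = 3449 + 16878 = 20327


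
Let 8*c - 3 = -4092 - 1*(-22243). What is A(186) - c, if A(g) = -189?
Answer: -9833/4 ≈ -2458.3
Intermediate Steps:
c = 9077/4 (c = 3/8 + (-4092 - 1*(-22243))/8 = 3/8 + (-4092 + 22243)/8 = 3/8 + (⅛)*18151 = 3/8 + 18151/8 = 9077/4 ≈ 2269.3)
A(186) - c = -189 - 1*9077/4 = -189 - 9077/4 = -9833/4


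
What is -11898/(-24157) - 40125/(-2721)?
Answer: 333891361/21910399 ≈ 15.239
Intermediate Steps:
-11898/(-24157) - 40125/(-2721) = -11898*(-1/24157) - 40125*(-1/2721) = 11898/24157 + 13375/907 = 333891361/21910399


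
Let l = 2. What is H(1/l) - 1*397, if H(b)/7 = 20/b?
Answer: -117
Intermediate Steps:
H(b) = 140/b (H(b) = 7*(20/b) = 140/b)
H(1/l) - 1*397 = 140/(1/2) - 1*397 = 140/(1/2) - 397 = 140*2 - 397 = 280 - 397 = -117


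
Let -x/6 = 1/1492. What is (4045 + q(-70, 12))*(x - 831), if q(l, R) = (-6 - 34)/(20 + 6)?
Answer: -32586567885/9698 ≈ -3.3601e+6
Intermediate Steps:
q(l, R) = -20/13 (q(l, R) = -40/26 = -40*1/26 = -20/13)
x = -3/746 (x = -6/1492 = -6*1/1492 = -3/746 ≈ -0.0040215)
(4045 + q(-70, 12))*(x - 831) = (4045 - 20/13)*(-3/746 - 831) = (52565/13)*(-619929/746) = -32586567885/9698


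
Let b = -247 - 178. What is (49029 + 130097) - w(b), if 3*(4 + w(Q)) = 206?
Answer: 537184/3 ≈ 1.7906e+5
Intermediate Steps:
b = -425
w(Q) = 194/3 (w(Q) = -4 + (⅓)*206 = -4 + 206/3 = 194/3)
(49029 + 130097) - w(b) = (49029 + 130097) - 1*194/3 = 179126 - 194/3 = 537184/3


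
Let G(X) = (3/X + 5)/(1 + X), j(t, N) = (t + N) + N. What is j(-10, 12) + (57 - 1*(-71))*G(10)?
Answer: 4162/55 ≈ 75.673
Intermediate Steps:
j(t, N) = t + 2*N (j(t, N) = (N + t) + N = t + 2*N)
G(X) = (5 + 3/X)/(1 + X)
j(-10, 12) + (57 - 1*(-71))*G(10) = (-10 + 2*12) + (57 - 1*(-71))*((3 + 5*10)/(10*(1 + 10))) = (-10 + 24) + (57 + 71)*((⅒)*(3 + 50)/11) = 14 + 128*((⅒)*(1/11)*53) = 14 + 128*(53/110) = 14 + 3392/55 = 4162/55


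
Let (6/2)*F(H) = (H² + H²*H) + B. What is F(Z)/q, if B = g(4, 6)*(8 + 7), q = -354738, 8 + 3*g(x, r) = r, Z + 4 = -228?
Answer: 6216677/532107 ≈ 11.683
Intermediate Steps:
Z = -232 (Z = -4 - 228 = -232)
g(x, r) = -8/3 + r/3
B = -10 (B = (-8/3 + (⅓)*6)*(8 + 7) = (-8/3 + 2)*15 = -⅔*15 = -10)
F(H) = -10/3 + H²/3 + H³/3 (F(H) = ((H² + H²*H) - 10)/3 = ((H² + H³) - 10)/3 = (-10 + H² + H³)/3 = -10/3 + H²/3 + H³/3)
F(Z)/q = (-10/3 + (⅓)*(-232)² + (⅓)*(-232)³)/(-354738) = (-10/3 + (⅓)*53824 + (⅓)*(-12487168))*(-1/354738) = (-10/3 + 53824/3 - 12487168/3)*(-1/354738) = -12433354/3*(-1/354738) = 6216677/532107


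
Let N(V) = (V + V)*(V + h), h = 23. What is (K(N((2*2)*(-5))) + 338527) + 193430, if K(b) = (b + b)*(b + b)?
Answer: 589557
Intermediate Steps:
N(V) = 2*V*(23 + V) (N(V) = (V + V)*(V + 23) = (2*V)*(23 + V) = 2*V*(23 + V))
K(b) = 4*b**2 (K(b) = (2*b)*(2*b) = 4*b**2)
(K(N((2*2)*(-5))) + 338527) + 193430 = (4*(2*((2*2)*(-5))*(23 + (2*2)*(-5)))**2 + 338527) + 193430 = (4*(2*(4*(-5))*(23 + 4*(-5)))**2 + 338527) + 193430 = (4*(2*(-20)*(23 - 20))**2 + 338527) + 193430 = (4*(2*(-20)*3)**2 + 338527) + 193430 = (4*(-120)**2 + 338527) + 193430 = (4*14400 + 338527) + 193430 = (57600 + 338527) + 193430 = 396127 + 193430 = 589557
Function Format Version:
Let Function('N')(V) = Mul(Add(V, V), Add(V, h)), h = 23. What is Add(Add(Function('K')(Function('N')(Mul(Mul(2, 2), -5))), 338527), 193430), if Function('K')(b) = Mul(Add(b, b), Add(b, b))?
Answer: 589557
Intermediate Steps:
Function('N')(V) = Mul(2, V, Add(23, V)) (Function('N')(V) = Mul(Add(V, V), Add(V, 23)) = Mul(Mul(2, V), Add(23, V)) = Mul(2, V, Add(23, V)))
Function('K')(b) = Mul(4, Pow(b, 2)) (Function('K')(b) = Mul(Mul(2, b), Mul(2, b)) = Mul(4, Pow(b, 2)))
Add(Add(Function('K')(Function('N')(Mul(Mul(2, 2), -5))), 338527), 193430) = Add(Add(Mul(4, Pow(Mul(2, Mul(Mul(2, 2), -5), Add(23, Mul(Mul(2, 2), -5))), 2)), 338527), 193430) = Add(Add(Mul(4, Pow(Mul(2, Mul(4, -5), Add(23, Mul(4, -5))), 2)), 338527), 193430) = Add(Add(Mul(4, Pow(Mul(2, -20, Add(23, -20)), 2)), 338527), 193430) = Add(Add(Mul(4, Pow(Mul(2, -20, 3), 2)), 338527), 193430) = Add(Add(Mul(4, Pow(-120, 2)), 338527), 193430) = Add(Add(Mul(4, 14400), 338527), 193430) = Add(Add(57600, 338527), 193430) = Add(396127, 193430) = 589557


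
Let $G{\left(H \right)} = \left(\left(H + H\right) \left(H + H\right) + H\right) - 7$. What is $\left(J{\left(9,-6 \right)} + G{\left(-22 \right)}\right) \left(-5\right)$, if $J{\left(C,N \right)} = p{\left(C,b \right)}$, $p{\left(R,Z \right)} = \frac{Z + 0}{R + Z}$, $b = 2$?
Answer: $- \frac{104895}{11} \approx -9535.9$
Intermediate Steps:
$p{\left(R,Z \right)} = \frac{Z}{R + Z}$
$J{\left(C,N \right)} = \frac{2}{2 + C}$ ($J{\left(C,N \right)} = \frac{2}{C + 2} = \frac{2}{2 + C}$)
$G{\left(H \right)} = -7 + H + 4 H^{2}$ ($G{\left(H \right)} = \left(2 H 2 H + H\right) - 7 = \left(4 H^{2} + H\right) - 7 = \left(H + 4 H^{2}\right) - 7 = -7 + H + 4 H^{2}$)
$\left(J{\left(9,-6 \right)} + G{\left(-22 \right)}\right) \left(-5\right) = \left(\frac{2}{2 + 9} - \left(29 - 1936\right)\right) \left(-5\right) = \left(\frac{2}{11} - -1907\right) \left(-5\right) = \left(2 \cdot \frac{1}{11} - -1907\right) \left(-5\right) = \left(\frac{2}{11} + 1907\right) \left(-5\right) = \frac{20979}{11} \left(-5\right) = - \frac{104895}{11}$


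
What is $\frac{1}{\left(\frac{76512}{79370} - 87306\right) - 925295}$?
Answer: $- \frac{39685}{40185032429} \approx -9.8756 \cdot 10^{-7}$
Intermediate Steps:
$\frac{1}{\left(\frac{76512}{79370} - 87306\right) - 925295} = \frac{1}{\left(76512 \cdot \frac{1}{79370} - 87306\right) - 925295} = \frac{1}{\left(\frac{38256}{39685} - 87306\right) - 925295} = \frac{1}{- \frac{3464700354}{39685} - 925295} = \frac{1}{- \frac{40185032429}{39685}} = - \frac{39685}{40185032429}$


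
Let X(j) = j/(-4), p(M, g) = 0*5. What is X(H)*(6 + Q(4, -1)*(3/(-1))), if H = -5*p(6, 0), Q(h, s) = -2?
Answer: 0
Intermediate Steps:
p(M, g) = 0
H = 0 (H = -5*0 = 0)
X(j) = -j/4 (X(j) = j*(-¼) = -j/4)
X(H)*(6 + Q(4, -1)*(3/(-1))) = (-¼*0)*(6 - 6/(-1)) = 0*(6 - 6*(-1)) = 0*(6 - 2*(-3)) = 0*(6 + 6) = 0*12 = 0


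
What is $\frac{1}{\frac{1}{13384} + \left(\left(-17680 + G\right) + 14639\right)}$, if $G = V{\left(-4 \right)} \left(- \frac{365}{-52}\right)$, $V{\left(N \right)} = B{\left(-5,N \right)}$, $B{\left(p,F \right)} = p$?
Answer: $- \frac{173992}{535216109} \approx -0.00032509$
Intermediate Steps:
$V{\left(N \right)} = -5$
$G = - \frac{1825}{52}$ ($G = - 5 \left(- \frac{365}{-52}\right) = - 5 \left(\left(-365\right) \left(- \frac{1}{52}\right)\right) = \left(-5\right) \frac{365}{52} = - \frac{1825}{52} \approx -35.096$)
$\frac{1}{\frac{1}{13384} + \left(\left(-17680 + G\right) + 14639\right)} = \frac{1}{\frac{1}{13384} + \left(\left(-17680 - \frac{1825}{52}\right) + 14639\right)} = \frac{1}{\frac{1}{13384} + \left(- \frac{921185}{52} + 14639\right)} = \frac{1}{\frac{1}{13384} - \frac{159957}{52}} = \frac{1}{- \frac{535216109}{173992}} = - \frac{173992}{535216109}$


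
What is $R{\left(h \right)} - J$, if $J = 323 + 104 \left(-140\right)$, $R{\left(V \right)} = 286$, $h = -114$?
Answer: $14523$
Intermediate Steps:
$J = -14237$ ($J = 323 - 14560 = -14237$)
$R{\left(h \right)} - J = 286 - -14237 = 286 + 14237 = 14523$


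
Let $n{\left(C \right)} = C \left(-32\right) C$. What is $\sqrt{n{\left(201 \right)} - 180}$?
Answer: $42 i \sqrt{733} \approx 1137.1 i$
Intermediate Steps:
$n{\left(C \right)} = - 32 C^{2}$ ($n{\left(C \right)} = - 32 C C = - 32 C^{2}$)
$\sqrt{n{\left(201 \right)} - 180} = \sqrt{- 32 \cdot 201^{2} - 180} = \sqrt{\left(-32\right) 40401 - 180} = \sqrt{-1292832 - 180} = \sqrt{-1293012} = 42 i \sqrt{733}$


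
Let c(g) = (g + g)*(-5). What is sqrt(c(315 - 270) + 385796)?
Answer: sqrt(385346) ≈ 620.76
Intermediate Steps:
c(g) = -10*g (c(g) = (2*g)*(-5) = -10*g)
sqrt(c(315 - 270) + 385796) = sqrt(-10*(315 - 270) + 385796) = sqrt(-10*45 + 385796) = sqrt(-450 + 385796) = sqrt(385346)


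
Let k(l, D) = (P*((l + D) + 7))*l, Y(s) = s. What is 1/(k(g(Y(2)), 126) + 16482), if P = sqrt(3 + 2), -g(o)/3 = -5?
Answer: 2747/41169054 - 185*sqrt(5)/20584527 ≈ 4.6629e-5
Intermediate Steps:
g(o) = 15 (g(o) = -3*(-5) = 15)
P = sqrt(5) ≈ 2.2361
k(l, D) = l*sqrt(5)*(7 + D + l) (k(l, D) = (sqrt(5)*((l + D) + 7))*l = (sqrt(5)*((D + l) + 7))*l = (sqrt(5)*(7 + D + l))*l = l*sqrt(5)*(7 + D + l))
1/(k(g(Y(2)), 126) + 16482) = 1/(15*sqrt(5)*(7 + 126 + 15) + 16482) = 1/(15*sqrt(5)*148 + 16482) = 1/(2220*sqrt(5) + 16482) = 1/(16482 + 2220*sqrt(5))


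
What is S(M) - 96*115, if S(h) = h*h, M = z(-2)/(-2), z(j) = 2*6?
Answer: -11004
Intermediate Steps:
z(j) = 12
M = -6 (M = 12/(-2) = 12*(-½) = -6)
S(h) = h²
S(M) - 96*115 = (-6)² - 96*115 = 36 - 11040 = -11004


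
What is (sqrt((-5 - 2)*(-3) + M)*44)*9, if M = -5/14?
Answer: 3366*sqrt(14)/7 ≈ 1799.2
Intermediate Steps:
M = -5/14 (M = -5*1/14 = -5/14 ≈ -0.35714)
(sqrt((-5 - 2)*(-3) + M)*44)*9 = (sqrt((-5 - 2)*(-3) - 5/14)*44)*9 = (sqrt(-7*(-3) - 5/14)*44)*9 = (sqrt(21 - 5/14)*44)*9 = (sqrt(289/14)*44)*9 = ((17*sqrt(14)/14)*44)*9 = (374*sqrt(14)/7)*9 = 3366*sqrt(14)/7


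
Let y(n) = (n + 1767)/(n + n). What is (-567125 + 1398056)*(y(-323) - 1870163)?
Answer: -26417630575179/17 ≈ -1.5540e+12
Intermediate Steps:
y(n) = (1767 + n)/(2*n) (y(n) = (1767 + n)/((2*n)) = (1767 + n)*(1/(2*n)) = (1767 + n)/(2*n))
(-567125 + 1398056)*(y(-323) - 1870163) = (-567125 + 1398056)*((½)*(1767 - 323)/(-323) - 1870163) = 830931*((½)*(-1/323)*1444 - 1870163) = 830931*(-38/17 - 1870163) = 830931*(-31792809/17) = -26417630575179/17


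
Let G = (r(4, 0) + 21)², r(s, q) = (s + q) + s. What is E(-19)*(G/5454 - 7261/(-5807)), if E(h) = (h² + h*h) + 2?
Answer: 16103635522/15835689 ≈ 1016.9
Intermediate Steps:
r(s, q) = q + 2*s (r(s, q) = (q + s) + s = q + 2*s)
G = 841 (G = ((0 + 2*4) + 21)² = ((0 + 8) + 21)² = (8 + 21)² = 29² = 841)
E(h) = 2 + 2*h² (E(h) = (h² + h²) + 2 = 2*h² + 2 = 2 + 2*h²)
E(-19)*(G/5454 - 7261/(-5807)) = (2 + 2*(-19)²)*(841/5454 - 7261/(-5807)) = (2 + 2*361)*(841*(1/5454) - 7261*(-1/5807)) = (2 + 722)*(841/5454 + 7261/5807) = 724*(44485181/31671378) = 16103635522/15835689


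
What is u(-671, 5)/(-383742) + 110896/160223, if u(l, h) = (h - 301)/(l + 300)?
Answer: 1127716112476/1629333803349 ≈ 0.69213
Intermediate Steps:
u(l, h) = (-301 + h)/(300 + l)
u(-671, 5)/(-383742) + 110896/160223 = ((-301 + 5)/(300 - 671))/(-383742) + 110896/160223 = (-296/(-371))*(-1/383742) + 110896*(1/160223) = -1/371*(-296)*(-1/383742) + 110896/160223 = (296/371)*(-1/383742) + 110896/160223 = -148/71184141 + 110896/160223 = 1127716112476/1629333803349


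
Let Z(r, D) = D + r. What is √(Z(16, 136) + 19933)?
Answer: √20085 ≈ 141.72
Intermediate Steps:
√(Z(16, 136) + 19933) = √((136 + 16) + 19933) = √(152 + 19933) = √20085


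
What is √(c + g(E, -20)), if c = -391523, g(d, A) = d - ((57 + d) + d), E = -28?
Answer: 8*I*√6118 ≈ 625.74*I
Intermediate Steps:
g(d, A) = -57 - d (g(d, A) = d - (57 + 2*d) = d + (-57 - 2*d) = -57 - d)
√(c + g(E, -20)) = √(-391523 + (-57 - 1*(-28))) = √(-391523 + (-57 + 28)) = √(-391523 - 29) = √(-391552) = 8*I*√6118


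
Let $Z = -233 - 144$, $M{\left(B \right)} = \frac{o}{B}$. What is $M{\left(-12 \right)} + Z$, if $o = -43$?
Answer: $- \frac{4481}{12} \approx -373.42$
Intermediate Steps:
$M{\left(B \right)} = - \frac{43}{B}$
$Z = -377$
$M{\left(-12 \right)} + Z = - \frac{43}{-12} - 377 = \left(-43\right) \left(- \frac{1}{12}\right) - 377 = \frac{43}{12} - 377 = - \frac{4481}{12}$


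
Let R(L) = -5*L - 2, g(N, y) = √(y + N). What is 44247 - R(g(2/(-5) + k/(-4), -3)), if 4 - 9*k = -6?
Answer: 44249 + I*√3310/6 ≈ 44249.0 + 9.5888*I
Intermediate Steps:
k = 10/9 (k = 4/9 - ⅑*(-6) = 4/9 + ⅔ = 10/9 ≈ 1.1111)
g(N, y) = √(N + y)
R(L) = -2 - 5*L
44247 - R(g(2/(-5) + k/(-4), -3)) = 44247 - (-2 - 5*√((2/(-5) + (10/9)/(-4)) - 3)) = 44247 - (-2 - 5*√((2*(-⅕) + (10/9)*(-¼)) - 3)) = 44247 - (-2 - 5*√((-⅖ - 5/18) - 3)) = 44247 - (-2 - 5*√(-61/90 - 3)) = 44247 - (-2 - I*√3310/6) = 44247 + (2 + I*√3310/6) = 44249 + I*√3310/6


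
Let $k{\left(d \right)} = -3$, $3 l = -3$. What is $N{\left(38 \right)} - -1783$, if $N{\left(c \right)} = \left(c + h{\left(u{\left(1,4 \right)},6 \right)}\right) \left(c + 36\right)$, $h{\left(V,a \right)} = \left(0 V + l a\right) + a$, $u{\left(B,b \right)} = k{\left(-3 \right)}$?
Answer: $4595$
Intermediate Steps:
$l = -1$ ($l = \frac{1}{3} \left(-3\right) = -1$)
$u{\left(B,b \right)} = -3$
$h{\left(V,a \right)} = 0$ ($h{\left(V,a \right)} = \left(0 V - a\right) + a = \left(0 - a\right) + a = - a + a = 0$)
$N{\left(c \right)} = c \left(36 + c\right)$ ($N{\left(c \right)} = \left(c + 0\right) \left(c + 36\right) = c \left(36 + c\right)$)
$N{\left(38 \right)} - -1783 = 38 \left(36 + 38\right) - -1783 = 38 \cdot 74 + 1783 = 2812 + 1783 = 4595$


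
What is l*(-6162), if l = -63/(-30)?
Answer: -64701/5 ≈ -12940.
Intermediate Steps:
l = 21/10 (l = -63*(-1/30) = 21/10 ≈ 2.1000)
l*(-6162) = (21/10)*(-6162) = -64701/5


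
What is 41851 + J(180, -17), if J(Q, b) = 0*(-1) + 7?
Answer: 41858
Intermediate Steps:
J(Q, b) = 7 (J(Q, b) = 0 + 7 = 7)
41851 + J(180, -17) = 41851 + 7 = 41858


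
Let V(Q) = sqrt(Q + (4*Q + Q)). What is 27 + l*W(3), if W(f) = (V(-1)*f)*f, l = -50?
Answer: 27 - 450*I*sqrt(6) ≈ 27.0 - 1102.3*I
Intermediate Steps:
V(Q) = sqrt(6)*sqrt(Q) (V(Q) = sqrt(Q + 5*Q) = sqrt(6*Q) = sqrt(6)*sqrt(Q))
W(f) = I*sqrt(6)*f**2 (W(f) = ((sqrt(6)*sqrt(-1))*f)*f = ((sqrt(6)*I)*f)*f = ((I*sqrt(6))*f)*f = (I*f*sqrt(6))*f = I*sqrt(6)*f**2)
27 + l*W(3) = 27 - 50*I*sqrt(6)*3**2 = 27 - 50*I*sqrt(6)*9 = 27 - 450*I*sqrt(6)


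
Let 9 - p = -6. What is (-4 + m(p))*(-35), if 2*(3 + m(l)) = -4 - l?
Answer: 1155/2 ≈ 577.50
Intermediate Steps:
p = 15 (p = 9 - 1*(-6) = 9 + 6 = 15)
m(l) = -5 - l/2 (m(l) = -3 + (-4 - l)/2 = -3 + (-2 - l/2) = -5 - l/2)
(-4 + m(p))*(-35) = (-4 + (-5 - 1/2*15))*(-35) = (-4 + (-5 - 15/2))*(-35) = (-4 - 25/2)*(-35) = -33/2*(-35) = 1155/2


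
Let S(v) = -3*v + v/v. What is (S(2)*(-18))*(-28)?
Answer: -2520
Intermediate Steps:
S(v) = 1 - 3*v (S(v) = -3*v + 1 = 1 - 3*v)
(S(2)*(-18))*(-28) = ((1 - 3*2)*(-18))*(-28) = ((1 - 6)*(-18))*(-28) = -5*(-18)*(-28) = 90*(-28) = -2520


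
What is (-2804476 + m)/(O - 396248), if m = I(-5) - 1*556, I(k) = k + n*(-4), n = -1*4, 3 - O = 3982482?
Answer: 2805021/4378727 ≈ 0.64060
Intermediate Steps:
O = -3982479 (O = 3 - 1*3982482 = 3 - 3982482 = -3982479)
n = -4
I(k) = 16 + k (I(k) = k - 4*(-4) = k + 16 = 16 + k)
m = -545 (m = (16 - 5) - 1*556 = 11 - 556 = -545)
(-2804476 + m)/(O - 396248) = (-2804476 - 545)/(-3982479 - 396248) = -2805021/(-4378727) = -2805021*(-1/4378727) = 2805021/4378727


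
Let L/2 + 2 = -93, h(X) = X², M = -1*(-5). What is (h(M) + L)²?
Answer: 27225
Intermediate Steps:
M = 5
L = -190 (L = -4 + 2*(-93) = -4 - 186 = -190)
(h(M) + L)² = (5² - 190)² = (25 - 190)² = (-165)² = 27225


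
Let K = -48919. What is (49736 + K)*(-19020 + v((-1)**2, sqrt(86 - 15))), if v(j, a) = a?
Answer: -15539340 + 817*sqrt(71) ≈ -1.5532e+7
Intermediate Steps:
(49736 + K)*(-19020 + v((-1)**2, sqrt(86 - 15))) = (49736 - 48919)*(-19020 + sqrt(86 - 15)) = 817*(-19020 + sqrt(71)) = -15539340 + 817*sqrt(71)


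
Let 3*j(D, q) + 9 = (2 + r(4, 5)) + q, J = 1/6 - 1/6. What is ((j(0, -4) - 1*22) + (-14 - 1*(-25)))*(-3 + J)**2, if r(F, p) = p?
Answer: -117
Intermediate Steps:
J = 0 (J = 1*(1/6) - 1*1/6 = 1/6 - 1/6 = 0)
j(D, q) = -2/3 + q/3 (j(D, q) = -3 + ((2 + 5) + q)/3 = -3 + (7 + q)/3 = -3 + (7/3 + q/3) = -2/3 + q/3)
((j(0, -4) - 1*22) + (-14 - 1*(-25)))*(-3 + J)**2 = (((-2/3 + (1/3)*(-4)) - 1*22) + (-14 - 1*(-25)))*(-3 + 0)**2 = (((-2/3 - 4/3) - 22) + (-14 + 25))*(-3)**2 = ((-2 - 22) + 11)*9 = (-24 + 11)*9 = -13*9 = -117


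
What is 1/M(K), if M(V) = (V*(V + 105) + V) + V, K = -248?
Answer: 1/34968 ≈ 2.8598e-5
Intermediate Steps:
M(V) = 2*V + V*(105 + V) (M(V) = (V*(105 + V) + V) + V = (V + V*(105 + V)) + V = 2*V + V*(105 + V))
1/M(K) = 1/(-248*(107 - 248)) = 1/(-248*(-141)) = 1/34968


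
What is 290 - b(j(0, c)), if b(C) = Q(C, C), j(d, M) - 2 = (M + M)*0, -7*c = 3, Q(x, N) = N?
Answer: 288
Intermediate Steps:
c = -3/7 (c = -⅐*3 = -3/7 ≈ -0.42857)
j(d, M) = 2 (j(d, M) = 2 + (M + M)*0 = 2 + (2*M)*0 = 2 + 0 = 2)
b(C) = C
290 - b(j(0, c)) = 290 - 1*2 = 290 - 2 = 288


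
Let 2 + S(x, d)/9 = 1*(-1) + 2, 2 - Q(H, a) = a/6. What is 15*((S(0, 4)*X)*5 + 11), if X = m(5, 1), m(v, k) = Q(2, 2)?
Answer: -960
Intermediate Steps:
Q(H, a) = 2 - a/6
m(v, k) = 5/3 (m(v, k) = 2 - 1/6*2 = 2 - 1/3 = 5/3)
X = 5/3 ≈ 1.6667
S(x, d) = -9 (S(x, d) = -18 + 9*(1*(-1) + 2) = -18 + 9*(-1 + 2) = -18 + 9*1 = -18 + 9 = -9)
15*((S(0, 4)*X)*5 + 11) = 15*(-9*5/3*5 + 11) = 15*(-15*5 + 11) = 15*(-75 + 11) = 15*(-64) = -960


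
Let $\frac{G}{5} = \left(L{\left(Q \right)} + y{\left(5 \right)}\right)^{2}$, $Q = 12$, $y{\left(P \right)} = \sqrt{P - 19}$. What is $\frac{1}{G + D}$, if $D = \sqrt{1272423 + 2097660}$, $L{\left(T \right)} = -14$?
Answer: $\frac{1}{\sqrt{3370083} + 5 \left(14 - i \sqrt{14}\right)^{2}} \approx 0.00035141 + 6.704 \cdot 10^{-5} i$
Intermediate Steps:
$y{\left(P \right)} = \sqrt{-19 + P}$
$G = 5 \left(-14 + i \sqrt{14}\right)^{2}$ ($G = 5 \left(-14 + \sqrt{-19 + 5}\right)^{2} = 5 \left(-14 + \sqrt{-14}\right)^{2} = 5 \left(-14 + i \sqrt{14}\right)^{2} \approx 910.0 - 523.83 i$)
$D = \sqrt{3370083} \approx 1835.8$
$\frac{1}{G + D} = \frac{1}{\left(910 - 140 i \sqrt{14}\right) + \sqrt{3370083}} = \frac{1}{910 + \sqrt{3370083} - 140 i \sqrt{14}}$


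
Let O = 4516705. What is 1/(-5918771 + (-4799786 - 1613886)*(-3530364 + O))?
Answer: -1/6326073572923 ≈ -1.5808e-13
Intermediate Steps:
1/(-5918771 + (-4799786 - 1613886)*(-3530364 + O)) = 1/(-5918771 + (-4799786 - 1613886)*(-3530364 + 4516705)) = 1/(-5918771 - 6413672*986341) = 1/(-5918771 - 6326067654152) = 1/(-6326073572923) = -1/6326073572923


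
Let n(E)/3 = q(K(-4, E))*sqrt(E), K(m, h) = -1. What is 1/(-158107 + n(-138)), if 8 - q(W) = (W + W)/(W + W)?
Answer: -158107/24997884307 - 21*I*sqrt(138)/24997884307 ≈ -6.3248e-6 - 9.8686e-9*I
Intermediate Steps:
q(W) = 7 (q(W) = 8 - (W + W)/(W + W) = 8 - 2*W/(2*W) = 8 - 2*W*1/(2*W) = 8 - 1*1 = 8 - 1 = 7)
n(E) = 21*sqrt(E) (n(E) = 3*(7*sqrt(E)) = 21*sqrt(E))
1/(-158107 + n(-138)) = 1/(-158107 + 21*sqrt(-138)) = 1/(-158107 + 21*(I*sqrt(138))) = 1/(-158107 + 21*I*sqrt(138))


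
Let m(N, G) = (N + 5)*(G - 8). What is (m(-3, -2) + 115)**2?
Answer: 9025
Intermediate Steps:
m(N, G) = (-8 + G)*(5 + N) (m(N, G) = (5 + N)*(-8 + G) = (-8 + G)*(5 + N))
(m(-3, -2) + 115)**2 = ((-40 - 8*(-3) + 5*(-2) - 2*(-3)) + 115)**2 = ((-40 + 24 - 10 + 6) + 115)**2 = (-20 + 115)**2 = 95**2 = 9025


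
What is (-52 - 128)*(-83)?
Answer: 14940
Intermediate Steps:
(-52 - 128)*(-83) = -180*(-83) = 14940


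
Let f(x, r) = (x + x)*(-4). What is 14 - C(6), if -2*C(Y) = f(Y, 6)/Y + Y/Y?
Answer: 21/2 ≈ 10.500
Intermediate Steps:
f(x, r) = -8*x (f(x, r) = (2*x)*(-4) = -8*x)
C(Y) = 7/2 (C(Y) = -((-8*Y)/Y + Y/Y)/2 = -(-8 + 1)/2 = -½*(-7) = 7/2)
14 - C(6) = 14 - 1*7/2 = 14 - 7/2 = 21/2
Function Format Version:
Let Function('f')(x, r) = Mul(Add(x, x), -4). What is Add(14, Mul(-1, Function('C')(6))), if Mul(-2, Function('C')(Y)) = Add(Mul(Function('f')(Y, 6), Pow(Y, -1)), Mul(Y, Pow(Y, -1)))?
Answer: Rational(21, 2) ≈ 10.500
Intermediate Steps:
Function('f')(x, r) = Mul(-8, x) (Function('f')(x, r) = Mul(Mul(2, x), -4) = Mul(-8, x))
Function('C')(Y) = Rational(7, 2) (Function('C')(Y) = Mul(Rational(-1, 2), Add(Mul(Mul(-8, Y), Pow(Y, -1)), Mul(Y, Pow(Y, -1)))) = Mul(Rational(-1, 2), Add(-8, 1)) = Mul(Rational(-1, 2), -7) = Rational(7, 2))
Add(14, Mul(-1, Function('C')(6))) = Add(14, Mul(-1, Rational(7, 2))) = Add(14, Rational(-7, 2)) = Rational(21, 2)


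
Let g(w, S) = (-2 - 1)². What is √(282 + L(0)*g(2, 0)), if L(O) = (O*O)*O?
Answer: √282 ≈ 16.793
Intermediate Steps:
g(w, S) = 9 (g(w, S) = (-3)² = 9)
L(O) = O³ (L(O) = O²*O = O³)
√(282 + L(0)*g(2, 0)) = √(282 + 0³*9) = √(282 + 0*9) = √(282 + 0) = √282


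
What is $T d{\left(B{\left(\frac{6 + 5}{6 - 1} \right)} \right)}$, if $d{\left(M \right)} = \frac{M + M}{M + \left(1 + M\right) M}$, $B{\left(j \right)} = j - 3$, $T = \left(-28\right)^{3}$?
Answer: $- \frac{109760}{3} \approx -36587.0$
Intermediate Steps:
$T = -21952$
$B{\left(j \right)} = -3 + j$ ($B{\left(j \right)} = j - 3 = -3 + j$)
$d{\left(M \right)} = \frac{2 M}{M + M \left(1 + M\right)}$
$T d{\left(B{\left(\frac{6 + 5}{6 - 1} \right)} \right)} = - 21952 \frac{2}{2 - \left(3 - \frac{6 + 5}{6 - 1}\right)} = - 21952 \frac{2}{2 - \left(3 - \frac{11}{5}\right)} = - 21952 \frac{2}{2 + \left(-3 + 11 \cdot \frac{1}{5}\right)} = - 21952 \frac{2}{2 + \left(-3 + \frac{11}{5}\right)} = - 21952 \frac{2}{2 - \frac{4}{5}} = - 21952 \frac{2}{\frac{6}{5}} = - 21952 \cdot 2 \cdot \frac{5}{6} = \left(-21952\right) \frac{5}{3} = - \frac{109760}{3}$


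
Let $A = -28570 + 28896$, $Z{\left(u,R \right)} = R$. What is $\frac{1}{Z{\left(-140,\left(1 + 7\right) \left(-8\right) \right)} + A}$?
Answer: $\frac{1}{262} \approx 0.0038168$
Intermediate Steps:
$A = 326$
$\frac{1}{Z{\left(-140,\left(1 + 7\right) \left(-8\right) \right)} + A} = \frac{1}{\left(1 + 7\right) \left(-8\right) + 326} = \frac{1}{8 \left(-8\right) + 326} = \frac{1}{-64 + 326} = \frac{1}{262}$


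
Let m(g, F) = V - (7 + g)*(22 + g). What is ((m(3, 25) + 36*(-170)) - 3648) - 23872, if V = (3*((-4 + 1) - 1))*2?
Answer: -33914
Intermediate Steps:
V = -24 (V = (3*(-3 - 1))*2 = (3*(-4))*2 = -12*2 = -24)
m(g, F) = -24 - (7 + g)*(22 + g)
((m(3, 25) + 36*(-170)) - 3648) - 23872 = (((-178 - 1*3**2 - 29*3) + 36*(-170)) - 3648) - 23872 = (((-178 - 1*9 - 87) - 6120) - 3648) - 23872 = (((-178 - 9 - 87) - 6120) - 3648) - 23872 = ((-274 - 6120) - 3648) - 23872 = (-6394 - 3648) - 23872 = -10042 - 23872 = -33914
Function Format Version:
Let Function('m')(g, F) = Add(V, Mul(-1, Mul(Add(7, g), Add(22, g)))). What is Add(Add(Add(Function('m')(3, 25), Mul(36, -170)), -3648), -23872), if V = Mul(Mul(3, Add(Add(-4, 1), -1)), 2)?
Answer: -33914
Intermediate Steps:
V = -24 (V = Mul(Mul(3, Add(-3, -1)), 2) = Mul(Mul(3, -4), 2) = Mul(-12, 2) = -24)
Function('m')(g, F) = Add(-24, Mul(-1, Add(7, g), Add(22, g))) (Function('m')(g, F) = Add(-24, Mul(-1, Mul(Add(7, g), Add(22, g)))) = Add(-24, Mul(-1, Add(7, g), Add(22, g))))
Add(Add(Add(Function('m')(3, 25), Mul(36, -170)), -3648), -23872) = Add(Add(Add(Add(-178, Mul(-1, Pow(3, 2)), Mul(-29, 3)), Mul(36, -170)), -3648), -23872) = Add(Add(Add(Add(-178, Mul(-1, 9), -87), -6120), -3648), -23872) = Add(Add(Add(Add(-178, -9, -87), -6120), -3648), -23872) = Add(Add(Add(-274, -6120), -3648), -23872) = Add(Add(-6394, -3648), -23872) = Add(-10042, -23872) = -33914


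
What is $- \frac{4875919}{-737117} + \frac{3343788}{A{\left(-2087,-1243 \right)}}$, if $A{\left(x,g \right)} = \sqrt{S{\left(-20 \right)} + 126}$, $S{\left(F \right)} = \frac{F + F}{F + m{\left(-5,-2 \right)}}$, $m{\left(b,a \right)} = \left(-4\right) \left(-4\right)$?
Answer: $\frac{4875919}{737117} + \frac{835947 \sqrt{34}}{17} \approx 2.8673 \cdot 10^{5}$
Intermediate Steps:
$m{\left(b,a \right)} = 16$
$S{\left(F \right)} = \frac{2 F}{16 + F}$ ($S{\left(F \right)} = \frac{F + F}{F + 16} = \frac{2 F}{16 + F}$)
$A{\left(x,g \right)} = 2 \sqrt{34}$ ($A{\left(x,g \right)} = \sqrt{2 \left(-20\right) \frac{1}{16 - 20} + 126} = \sqrt{2 \left(-20\right) \frac{1}{-4} + 126} = \sqrt{2 \left(-20\right) \left(- \frac{1}{4}\right) + 126} = \sqrt{10 + 126} = \sqrt{136} = 2 \sqrt{34}$)
$- \frac{4875919}{-737117} + \frac{3343788}{A{\left(-2087,-1243 \right)}} = - \frac{4875919}{-737117} + \frac{3343788}{2 \sqrt{34}} = \left(-4875919\right) \left(- \frac{1}{737117}\right) + 3343788 \frac{\sqrt{34}}{68} = \frac{4875919}{737117} + \frac{835947 \sqrt{34}}{17}$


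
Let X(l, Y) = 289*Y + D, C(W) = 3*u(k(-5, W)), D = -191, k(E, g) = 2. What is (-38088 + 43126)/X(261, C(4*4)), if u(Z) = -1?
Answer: -2519/529 ≈ -4.7618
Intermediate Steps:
C(W) = -3 (C(W) = 3*(-1) = -3)
X(l, Y) = -191 + 289*Y (X(l, Y) = 289*Y - 191 = -191 + 289*Y)
(-38088 + 43126)/X(261, C(4*4)) = (-38088 + 43126)/(-191 + 289*(-3)) = 5038/(-191 - 867) = 5038/(-1058) = 5038*(-1/1058) = -2519/529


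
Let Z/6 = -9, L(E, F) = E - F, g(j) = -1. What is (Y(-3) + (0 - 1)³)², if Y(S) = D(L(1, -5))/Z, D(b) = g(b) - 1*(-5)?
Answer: 841/729 ≈ 1.1536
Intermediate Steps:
Z = -54 (Z = 6*(-9) = -54)
D(b) = 4 (D(b) = -1 - 1*(-5) = -1 + 5 = 4)
Y(S) = -2/27 (Y(S) = 4/(-54) = 4*(-1/54) = -2/27)
(Y(-3) + (0 - 1)³)² = (-2/27 + (0 - 1)³)² = (-2/27 + (-1)³)² = (-2/27 - 1)² = (-29/27)² = 841/729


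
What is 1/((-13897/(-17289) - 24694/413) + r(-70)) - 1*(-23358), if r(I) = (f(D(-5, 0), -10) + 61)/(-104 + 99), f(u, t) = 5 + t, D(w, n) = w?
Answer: 58531270304301/2505835517 ≈ 23358.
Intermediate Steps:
r(I) = -56/5 (r(I) = ((5 - 10) + 61)/(-104 + 99) = (-5 + 61)/(-5) = 56*(-⅕) = -56/5)
1/((-13897/(-17289) - 24694/413) + r(-70)) - 1*(-23358) = 1/((-13897/(-17289) - 24694/413) - 56/5) - 1*(-23358) = 1/((-13897*(-1/17289) - 24694*1/413) - 56/5) + 23358 = 1/((13897/17289 - 24694/413) - 56/5) + 23358 = 1/(-421195105/7140357 - 56/5) + 23358 = 1/(-2505835517/35701785) + 23358 = -35701785/2505835517 + 23358 = 58531270304301/2505835517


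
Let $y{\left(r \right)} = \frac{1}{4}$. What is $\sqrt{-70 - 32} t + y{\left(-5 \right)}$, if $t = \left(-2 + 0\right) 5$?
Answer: $\frac{1}{4} - 10 i \sqrt{102} \approx 0.25 - 100.99 i$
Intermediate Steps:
$t = -10$ ($t = \left(-2\right) 5 = -10$)
$y{\left(r \right)} = \frac{1}{4}$
$\sqrt{-70 - 32} t + y{\left(-5 \right)} = \sqrt{-70 - 32} \left(-10\right) + \frac{1}{4} = \sqrt{-102} \left(-10\right) + \frac{1}{4} = i \sqrt{102} \left(-10\right) + \frac{1}{4} = - 10 i \sqrt{102} + \frac{1}{4} = \frac{1}{4} - 10 i \sqrt{102}$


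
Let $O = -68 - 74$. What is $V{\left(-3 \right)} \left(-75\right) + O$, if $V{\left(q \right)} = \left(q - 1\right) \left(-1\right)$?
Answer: $-442$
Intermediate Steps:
$O = -142$ ($O = -68 - 74 = -142$)
$V{\left(q \right)} = 1 - q$ ($V{\left(q \right)} = \left(-1 + q\right) \left(-1\right) = 1 - q$)
$V{\left(-3 \right)} \left(-75\right) + O = \left(1 - -3\right) \left(-75\right) - 142 = \left(1 + 3\right) \left(-75\right) - 142 = 4 \left(-75\right) - 142 = -300 - 142 = -442$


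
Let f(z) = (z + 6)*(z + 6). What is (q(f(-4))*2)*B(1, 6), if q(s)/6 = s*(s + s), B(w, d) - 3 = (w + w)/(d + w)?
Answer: 8832/7 ≈ 1261.7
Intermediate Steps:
f(z) = (6 + z)² (f(z) = (6 + z)*(6 + z) = (6 + z)²)
B(w, d) = 3 + 2*w/(d + w) (B(w, d) = 3 + (w + w)/(d + w) = 3 + (2*w)/(d + w) = 3 + 2*w/(d + w))
q(s) = 12*s² (q(s) = 6*(s*(s + s)) = 6*(s*(2*s)) = 6*(2*s²) = 12*s²)
(q(f(-4))*2)*B(1, 6) = ((12*((6 - 4)²)²)*2)*((3*6 + 5*1)/(6 + 1)) = ((12*(2²)²)*2)*((18 + 5)/7) = ((12*4²)*2)*((⅐)*23) = ((12*16)*2)*(23/7) = (192*2)*(23/7) = 384*(23/7) = 8832/7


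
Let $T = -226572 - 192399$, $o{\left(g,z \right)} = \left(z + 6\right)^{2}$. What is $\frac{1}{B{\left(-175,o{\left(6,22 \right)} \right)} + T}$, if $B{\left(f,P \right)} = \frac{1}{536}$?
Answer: $- \frac{536}{224568455} \approx -2.3868 \cdot 10^{-6}$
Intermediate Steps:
$o{\left(g,z \right)} = \left(6 + z\right)^{2}$
$T = -418971$ ($T = -226572 - 192399 = -418971$)
$B{\left(f,P \right)} = \frac{1}{536}$
$\frac{1}{B{\left(-175,o{\left(6,22 \right)} \right)} + T} = \frac{1}{\frac{1}{536} - 418971} = \frac{1}{- \frac{224568455}{536}} = - \frac{536}{224568455}$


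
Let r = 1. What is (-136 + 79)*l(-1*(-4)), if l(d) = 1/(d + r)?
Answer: -57/5 ≈ -11.400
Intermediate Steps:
l(d) = 1/(1 + d) (l(d) = 1/(d + 1) = 1/(1 + d))
(-136 + 79)*l(-1*(-4)) = (-136 + 79)/(1 - 1*(-4)) = -57/(1 + 4) = -57/5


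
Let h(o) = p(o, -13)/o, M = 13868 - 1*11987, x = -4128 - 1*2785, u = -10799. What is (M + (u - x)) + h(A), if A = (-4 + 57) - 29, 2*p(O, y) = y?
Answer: -96253/48 ≈ -2005.3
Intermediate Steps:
p(O, y) = y/2
x = -6913 (x = -4128 - 2785 = -6913)
M = 1881 (M = 13868 - 11987 = 1881)
A = 24 (A = 53 - 29 = 24)
h(o) = -13/(2*o) (h(o) = ((1/2)*(-13))/o = -13/(2*o))
(M + (u - x)) + h(A) = (1881 + (-10799 - 1*(-6913))) - 13/2/24 = (1881 + (-10799 + 6913)) - 13/2*1/24 = (1881 - 3886) - 13/48 = -2005 - 13/48 = -96253/48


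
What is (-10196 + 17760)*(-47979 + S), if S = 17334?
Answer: -231798780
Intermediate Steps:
(-10196 + 17760)*(-47979 + S) = (-10196 + 17760)*(-47979 + 17334) = 7564*(-30645) = -231798780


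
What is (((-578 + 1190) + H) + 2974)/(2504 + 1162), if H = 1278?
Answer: 2432/1833 ≈ 1.3268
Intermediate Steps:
(((-578 + 1190) + H) + 2974)/(2504 + 1162) = (((-578 + 1190) + 1278) + 2974)/(2504 + 1162) = ((612 + 1278) + 2974)/3666 = (1890 + 2974)*(1/3666) = 4864*(1/3666) = 2432/1833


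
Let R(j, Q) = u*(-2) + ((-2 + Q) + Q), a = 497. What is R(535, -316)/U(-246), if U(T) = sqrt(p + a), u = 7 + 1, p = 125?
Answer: -325*sqrt(622)/311 ≈ -26.063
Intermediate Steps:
u = 8
U(T) = sqrt(622) (U(T) = sqrt(125 + 497) = sqrt(622))
R(j, Q) = -18 + 2*Q (R(j, Q) = 8*(-2) + ((-2 + Q) + Q) = -16 + (-2 + 2*Q) = -18 + 2*Q)
R(535, -316)/U(-246) = (-18 + 2*(-316))/(sqrt(622)) = (-18 - 632)*(sqrt(622)/622) = -325*sqrt(622)/311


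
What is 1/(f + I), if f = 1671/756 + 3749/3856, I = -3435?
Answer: -242928/833684545 ≈ -0.00029139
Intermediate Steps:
f = 773135/242928 (f = 1671*(1/756) + 3749*(1/3856) = 557/252 + 3749/3856 = 773135/242928 ≈ 3.1826)
1/(f + I) = 1/(773135/242928 - 3435) = 1/(-833684545/242928) = -242928/833684545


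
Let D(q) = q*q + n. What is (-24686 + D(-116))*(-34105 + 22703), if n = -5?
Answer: 128101470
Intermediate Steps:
D(q) = -5 + q**2 (D(q) = q*q - 5 = q**2 - 5 = -5 + q**2)
(-24686 + D(-116))*(-34105 + 22703) = (-24686 + (-5 + (-116)**2))*(-34105 + 22703) = (-24686 + (-5 + 13456))*(-11402) = (-24686 + 13451)*(-11402) = -11235*(-11402) = 128101470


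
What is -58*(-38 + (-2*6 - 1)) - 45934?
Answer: -42976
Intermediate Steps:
-58*(-38 + (-2*6 - 1)) - 45934 = -58*(-38 + (-12 - 1)) - 45934 = -58*(-38 - 13) - 45934 = -58*(-51) - 45934 = 2958 - 45934 = -42976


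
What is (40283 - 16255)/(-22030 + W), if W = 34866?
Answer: 6007/3209 ≈ 1.8719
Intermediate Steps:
(40283 - 16255)/(-22030 + W) = (40283 - 16255)/(-22030 + 34866) = 24028/12836 = 24028*(1/12836) = 6007/3209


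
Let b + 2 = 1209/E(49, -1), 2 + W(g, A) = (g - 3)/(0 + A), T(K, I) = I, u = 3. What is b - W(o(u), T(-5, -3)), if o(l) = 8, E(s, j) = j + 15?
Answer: 3697/42 ≈ 88.024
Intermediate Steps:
E(s, j) = 15 + j
W(g, A) = -2 + (-3 + g)/A (W(g, A) = -2 + (g - 3)/(0 + A) = -2 + (-3 + g)/A)
b = 1181/14 (b = -2 + 1209/(15 - 1) = -2 + 1209/14 = 1181/14 ≈ 84.357)
b - W(o(u), T(-5, -3)) = 1181/14 - (-3 + 8 - 2*(-3))/(-3) = 1181/14 - (-1)*(-3 + 8 + 6)/3 = 1181/14 - (-1)*11/3 = 1181/14 - 1*(-11/3) = 1181/14 + 11/3 = 3697/42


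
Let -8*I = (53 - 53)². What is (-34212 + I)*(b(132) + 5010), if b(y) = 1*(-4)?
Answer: -171265272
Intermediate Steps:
b(y) = -4
I = 0 (I = -(53 - 53)²/8 = -⅛*0² = -⅛*0 = 0)
(-34212 + I)*(b(132) + 5010) = (-34212 + 0)*(-4 + 5010) = -34212*5006 = -171265272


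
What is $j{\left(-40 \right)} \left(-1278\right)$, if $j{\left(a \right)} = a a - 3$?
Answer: $-2040966$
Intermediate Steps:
$j{\left(a \right)} = -3 + a^{2}$ ($j{\left(a \right)} = a^{2} - 3 = -3 + a^{2}$)
$j{\left(-40 \right)} \left(-1278\right) = \left(-3 + \left(-40\right)^{2}\right) \left(-1278\right) = \left(-3 + 1600\right) \left(-1278\right) = 1597 \left(-1278\right) = -2040966$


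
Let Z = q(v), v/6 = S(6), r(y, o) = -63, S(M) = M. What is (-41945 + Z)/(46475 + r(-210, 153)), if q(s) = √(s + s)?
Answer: -41945/46412 + 3*√2/23206 ≈ -0.90357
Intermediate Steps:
v = 36 (v = 6*6 = 36)
q(s) = √2*√s (q(s) = √(2*s) = √2*√s)
Z = 6*√2 (Z = √2*√36 = √2*6 = 6*√2 ≈ 8.4853)
(-41945 + Z)/(46475 + r(-210, 153)) = (-41945 + 6*√2)/(46475 - 63) = (-41945 + 6*√2)/46412 = (-41945 + 6*√2)*(1/46412) = -41945/46412 + 3*√2/23206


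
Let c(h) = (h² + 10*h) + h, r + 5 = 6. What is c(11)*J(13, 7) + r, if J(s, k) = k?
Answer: 1695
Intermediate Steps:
r = 1 (r = -5 + 6 = 1)
c(h) = h² + 11*h
c(11)*J(13, 7) + r = (11*(11 + 11))*7 + 1 = (11*22)*7 + 1 = 242*7 + 1 = 1694 + 1 = 1695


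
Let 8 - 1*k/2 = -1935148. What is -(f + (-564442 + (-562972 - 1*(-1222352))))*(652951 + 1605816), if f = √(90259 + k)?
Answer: -214442821446 - 2258767*√3960571 ≈ -2.1894e+11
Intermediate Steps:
k = 3870312 (k = 16 - 2*(-1935148) = 16 + 3870296 = 3870312)
f = √3960571 (f = √(90259 + 3870312) = √3960571 ≈ 1990.1)
-(f + (-564442 + (-562972 - 1*(-1222352))))*(652951 + 1605816) = -(√3960571 + (-564442 + (-562972 - 1*(-1222352))))*(652951 + 1605816) = -(√3960571 + (-564442 + (-562972 + 1222352)))*2258767 = -(√3960571 + (-564442 + 659380))*2258767 = -(√3960571 + 94938)*2258767 = -(94938 + √3960571)*2258767 = -(214442821446 + 2258767*√3960571) = -214442821446 - 2258767*√3960571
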